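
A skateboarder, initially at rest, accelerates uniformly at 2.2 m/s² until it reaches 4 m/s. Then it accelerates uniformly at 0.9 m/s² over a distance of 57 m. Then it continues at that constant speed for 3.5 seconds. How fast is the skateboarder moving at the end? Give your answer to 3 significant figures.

10.9 m/s

Phase 1 (accelerating): v₀ = 0 m/s, a = 2.2 m/s².
v = v₀ + at → t = (4 − 0) / 2.2 = 1.82 s
v² = v₀² + 2aΔx → Δx = (4² − 0²)/(2·2.2) = 3.64 m

Phase 2 (accelerating): v₀ = 4.00 m/s, a = 0.9 m/s².
v² = v₀² + 2aΔx = 4.00² + 2·0.9·57 = 119 → v = 10.9 m/s
t = (v − v₀)/a = (10.9 − 4.00)/0.9 = 7.66 s

Phase 3 (constant speed): v₀ = 10.9 m/s, a = 0 m/s².
v = v₀ + at = 10.9 + (0)(3.5) = 10.9 m/s
Δx = v₀t + ½at² = 10.9·3.5 + 0.5·0·3.5² = 38.1 m
Final speed = 10.9 m/s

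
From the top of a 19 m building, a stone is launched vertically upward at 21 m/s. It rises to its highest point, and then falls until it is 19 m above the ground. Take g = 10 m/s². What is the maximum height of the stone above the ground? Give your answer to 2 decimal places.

Phase 1 (rising): v₀ = 21.0 m/s, a = -10 m/s².
v = v₀ + at → t = (0 − 21.0) / -10 = 2.10 s
v² = v₀² + 2aΔx → Δx = (0² − 21.0²)/(2·-10) = 22.1 m
Maximum height = 19 + 22.1 = 41.0 m

41.05 m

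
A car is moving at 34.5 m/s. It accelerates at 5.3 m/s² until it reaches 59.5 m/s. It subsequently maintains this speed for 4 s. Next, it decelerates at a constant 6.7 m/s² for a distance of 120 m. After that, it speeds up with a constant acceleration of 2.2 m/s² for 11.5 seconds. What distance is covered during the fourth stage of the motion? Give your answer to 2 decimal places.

Phase 1 (accelerating): v₀ = 34.5 m/s, a = 5.3 m/s².
v = v₀ + at → t = (59.5 − 34.5) / 5.3 = 4.72 s
v² = v₀² + 2aΔx → Δx = (59.5² − 34.5²)/(2·5.3) = 222 m

Phase 2 (constant speed): v₀ = 59.5 m/s, a = 0 m/s².
v = v₀ + at = 59.5 + (0)(4) = 59.5 m/s
Δx = v₀t + ½at² = 59.5·4 + 0.5·0·4² = 238 m

Phase 3 (decelerating): v₀ = 59.5 m/s, a = -6.7 m/s².
v² = v₀² + 2aΔx = 59.5² + 2·-6.7·120 = 1930 → v = 44.0 m/s
t = (v − v₀)/a = (44.0 − 59.5)/-6.7 = 2.32 s

Phase 4 (accelerating): v₀ = 44.0 m/s, a = 2.2 m/s².
v = v₀ + at = 44.0 + (2.2)(11.5) = 69.3 m/s
Δx = v₀t + ½at² = 44.0·11.5 + 0.5·2.2·11.5² = 651 m
Distance in phase 4 = 651 m

650.98 m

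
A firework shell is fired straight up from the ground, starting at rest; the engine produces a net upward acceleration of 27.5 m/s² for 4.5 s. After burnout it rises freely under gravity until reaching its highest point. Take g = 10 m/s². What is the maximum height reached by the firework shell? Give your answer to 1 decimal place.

1044.1 m

Phase 1 (powered ascent): v₀ = 0 m/s, a = 27.5 m/s².
v = v₀ + at = 0 + (27.5)(4.5) = 124 m/s
Δx = v₀t + ½at² = 0·4.5 + 0.5·27.5·4.5² = 278 m

Phase 2 (coasting upward): v₀ = 124 m/s, a = -10 m/s².
v = v₀ + at → t = (0 − 124) / -10 = 12.4 s
v² = v₀² + 2aΔx → Δx = (0² − 124²)/(2·-10) = 766 m
Maximum height = 278 + 766 = 1040 m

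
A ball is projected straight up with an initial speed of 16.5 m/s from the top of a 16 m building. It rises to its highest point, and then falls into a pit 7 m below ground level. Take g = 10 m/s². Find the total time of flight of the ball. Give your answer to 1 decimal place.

Phase 1 (rising): v₀ = 16.5 m/s, a = -10 m/s².
v = v₀ + at → t = (0 − 16.5) / -10 = 1.65 s
v² = v₀² + 2aΔx → Δx = (0² − 16.5²)/(2·-10) = 13.6 m

Phase 2 (falling): v₀ = 0 m/s, a = -10 m/s².
Falls 36.6 m from rest: t = √(2·36.6/10) = 2.71 s; v = g·t = 27.1 m/s.
Total time = 1.65 + 2.71 = 4.36 s

4.4 s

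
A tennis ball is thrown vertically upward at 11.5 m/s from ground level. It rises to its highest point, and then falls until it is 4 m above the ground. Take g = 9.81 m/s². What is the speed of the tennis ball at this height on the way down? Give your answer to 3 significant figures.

7.33 m/s

Phase 1 (rising): v₀ = 11.5 m/s, a = -9.81 m/s².
v = v₀ + at → t = (0 − 11.5) / -9.81 = 1.17 s
v² = v₀² + 2aΔx → Δx = (0² − 11.5²)/(2·-9.81) = 6.74 m

Phase 2 (falling): v₀ = 0 m/s, a = -9.81 m/s².
Falls 2.74 m from rest: t = √(2·2.74/9.81) = 0.747 s; v = g·t = 7.33 m/s.
Final speed = 7.33 m/s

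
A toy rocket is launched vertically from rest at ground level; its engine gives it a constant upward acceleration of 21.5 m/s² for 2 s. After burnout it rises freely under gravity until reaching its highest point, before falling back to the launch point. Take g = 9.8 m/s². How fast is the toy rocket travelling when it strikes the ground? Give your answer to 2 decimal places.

Phase 1 (powered ascent): v₀ = 0 m/s, a = 21.5 m/s².
v = v₀ + at = 0 + (21.5)(2) = 43.0 m/s
Δx = v₀t + ½at² = 0·2 + 0.5·21.5·2² = 43.0 m

Phase 2 (coasting upward): v₀ = 43.0 m/s, a = -9.8 m/s².
v = v₀ + at → t = (0 − 43.0) / -9.8 = 4.39 s
v² = v₀² + 2aΔx → Δx = (0² − 43.0²)/(2·-9.8) = 94.3 m

Phase 3 (free fall): v₀ = 0 m/s, a = -9.8 m/s².
Falls 137 m from rest: t = √(2·137/9.8) = 5.29 s; v = g·t = 51.9 m/s.
Impact speed = 51.9 m/s

51.88 m/s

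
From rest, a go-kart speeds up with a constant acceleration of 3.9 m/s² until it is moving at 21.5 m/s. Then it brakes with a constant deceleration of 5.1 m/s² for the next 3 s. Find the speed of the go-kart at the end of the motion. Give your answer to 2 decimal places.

6.20 m/s

Phase 1 (accelerating): v₀ = 0 m/s, a = 3.9 m/s².
v = v₀ + at → t = (21.5 − 0) / 3.9 = 5.51 s
v² = v₀² + 2aΔx → Δx = (21.5² − 0²)/(2·3.9) = 59.3 m

Phase 2 (decelerating): v₀ = 21.5 m/s, a = -5.1 m/s².
v = v₀ + at = 21.5 + (-5.1)(3) = 6.20 m/s
Δx = v₀t + ½at² = 21.5·3 + 0.5·-5.1·3² = 41.5 m
Final speed = 6.20 m/s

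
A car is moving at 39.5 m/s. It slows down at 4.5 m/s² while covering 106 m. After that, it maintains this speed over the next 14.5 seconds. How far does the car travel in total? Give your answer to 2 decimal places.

463.02 m

Phase 1 (decelerating): v₀ = 39.5 m/s, a = -4.5 m/s².
v² = v₀² + 2aΔx = 39.5² + 2·-4.5·106 = 606 → v = 24.6 m/s
t = (v − v₀)/a = (24.6 − 39.5)/-4.5 = 3.31 s

Phase 2 (constant speed): v₀ = 24.6 m/s, a = 0 m/s².
v = v₀ + at = 24.6 + (0)(14.5) = 24.6 m/s
Δx = v₀t + ½at² = 24.6·14.5 + 0.5·0·14.5² = 357 m
Total distance = 106 + 357 = 463 m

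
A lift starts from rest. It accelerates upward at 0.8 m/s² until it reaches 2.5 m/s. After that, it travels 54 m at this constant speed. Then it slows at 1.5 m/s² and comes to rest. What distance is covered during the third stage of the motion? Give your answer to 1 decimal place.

2.1 m

Phase 1 (accelerating): v₀ = 0 m/s, a = 0.8 m/s².
v = v₀ + at → t = (2.5 − 0) / 0.8 = 3.12 s
v² = v₀² + 2aΔx → Δx = (2.5² − 0²)/(2·0.8) = 3.91 m

Phase 2 (constant speed): v₀ = 2.50 m/s, a = 0 m/s².
Constant speed: t = d/v = 54/2.50 = 21.6 s

Phase 3 (decelerating): v₀ = 2.50 m/s, a = -1.5 m/s².
v = v₀ + at → t = (0 − 2.50) / -1.5 = 1.67 s
v² = v₀² + 2aΔx → Δx = (0² − 2.50²)/(2·-1.5) = 2.08 m
Distance in phase 3 = 2.08 m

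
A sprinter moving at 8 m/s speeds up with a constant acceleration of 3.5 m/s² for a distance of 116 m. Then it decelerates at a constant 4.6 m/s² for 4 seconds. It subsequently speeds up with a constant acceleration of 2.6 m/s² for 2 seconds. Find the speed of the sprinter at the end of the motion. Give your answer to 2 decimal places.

16.40 m/s

Phase 1 (accelerating): v₀ = 8.00 m/s, a = 3.5 m/s².
v² = v₀² + 2aΔx = 8.00² + 2·3.5·116 = 876 → v = 29.6 m/s
t = (v − v₀)/a = (29.6 − 8.00)/3.5 = 6.17 s

Phase 2 (decelerating): v₀ = 29.6 m/s, a = -4.6 m/s².
v = v₀ + at = 29.6 + (-4.6)(4) = 11.2 m/s
Δx = v₀t + ½at² = 29.6·4 + 0.5·-4.6·4² = 81.6 m

Phase 3 (accelerating): v₀ = 11.2 m/s, a = 2.6 m/s².
v = v₀ + at = 11.2 + (2.6)(2) = 16.4 m/s
Δx = v₀t + ½at² = 11.2·2 + 0.5·2.6·2² = 27.6 m
Final speed = 16.4 m/s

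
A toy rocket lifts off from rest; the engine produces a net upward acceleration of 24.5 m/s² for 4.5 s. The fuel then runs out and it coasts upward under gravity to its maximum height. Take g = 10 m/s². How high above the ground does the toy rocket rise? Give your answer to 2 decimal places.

Phase 1 (powered ascent): v₀ = 0 m/s, a = 24.5 m/s².
v = v₀ + at = 0 + (24.5)(4.5) = 110 m/s
Δx = v₀t + ½at² = 0·4.5 + 0.5·24.5·4.5² = 248 m

Phase 2 (coasting upward): v₀ = 110 m/s, a = -10 m/s².
v = v₀ + at → t = (0 − 110) / -10 = 11.0 s
v² = v₀² + 2aΔx → Δx = (0² − 110²)/(2·-10) = 608 m
Maximum height = 248 + 608 = 856 m

855.82 m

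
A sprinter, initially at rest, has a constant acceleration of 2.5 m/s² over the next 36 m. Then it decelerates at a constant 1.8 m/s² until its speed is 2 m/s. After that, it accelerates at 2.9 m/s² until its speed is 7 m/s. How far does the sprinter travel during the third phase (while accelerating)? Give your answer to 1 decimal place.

7.8 m

Phase 1 (accelerating): v₀ = 0 m/s, a = 2.5 m/s².
v² = v₀² + 2aΔx = 0² + 2·2.5·36 = 180 → v = 13.4 m/s
t = (v − v₀)/a = (13.4 − 0)/2.5 = 5.37 s

Phase 2 (decelerating): v₀ = 13.4 m/s, a = -1.8 m/s².
v = v₀ + at → t = (2 − 13.4) / -1.8 = 6.34 s
v² = v₀² + 2aΔx → Δx = (2² − 13.4²)/(2·-1.8) = 48.9 m

Phase 3 (accelerating): v₀ = 2.00 m/s, a = 2.9 m/s².
v = v₀ + at → t = (7 − 2.00) / 2.9 = 1.72 s
v² = v₀² + 2aΔx → Δx = (7² − 2.00²)/(2·2.9) = 7.76 m
Distance in phase 3 = 7.76 m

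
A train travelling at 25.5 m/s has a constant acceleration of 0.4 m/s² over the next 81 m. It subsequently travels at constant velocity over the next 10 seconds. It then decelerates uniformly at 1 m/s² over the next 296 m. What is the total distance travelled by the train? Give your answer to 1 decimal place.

644.4 m

Phase 1 (accelerating): v₀ = 25.5 m/s, a = 0.4 m/s².
v² = v₀² + 2aΔx = 25.5² + 2·0.4·81 = 715 → v = 26.7 m/s
t = (v − v₀)/a = (26.7 − 25.5)/0.4 = 3.10 s

Phase 2 (constant speed): v₀ = 26.7 m/s, a = 0 m/s².
v = v₀ + at = 26.7 + (0)(10) = 26.7 m/s
Δx = v₀t + ½at² = 26.7·10 + 0.5·0·10² = 267 m

Phase 3 (decelerating): v₀ = 26.7 m/s, a = -1 m/s².
v² = v₀² + 2aΔx = 26.7² + 2·-1·296 = 123 → v = 11.1 m/s
t = (v − v₀)/a = (11.1 − 26.7)/-1 = 15.6 s
Total distance = 81.0 + 267 + 296 = 644 m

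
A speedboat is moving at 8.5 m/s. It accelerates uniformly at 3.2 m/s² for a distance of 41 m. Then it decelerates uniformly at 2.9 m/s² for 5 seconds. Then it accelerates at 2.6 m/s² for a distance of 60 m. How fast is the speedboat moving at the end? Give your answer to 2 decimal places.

Phase 1 (accelerating): v₀ = 8.50 m/s, a = 3.2 m/s².
v² = v₀² + 2aΔx = 8.50² + 2·3.2·41 = 335 → v = 18.3 m/s
t = (v − v₀)/a = (18.3 − 8.50)/3.2 = 3.06 s

Phase 2 (decelerating): v₀ = 18.3 m/s, a = -2.9 m/s².
v = v₀ + at = 18.3 + (-2.9)(5) = 3.79 m/s
Δx = v₀t + ½at² = 18.3·5 + 0.5·-2.9·5² = 55.2 m

Phase 3 (accelerating): v₀ = 3.79 m/s, a = 2.6 m/s².
v² = v₀² + 2aΔx = 3.79² + 2·2.6·60 = 326 → v = 18.1 m/s
t = (v − v₀)/a = (18.1 − 3.79)/2.6 = 5.49 s
Final speed = 18.1 m/s

18.07 m/s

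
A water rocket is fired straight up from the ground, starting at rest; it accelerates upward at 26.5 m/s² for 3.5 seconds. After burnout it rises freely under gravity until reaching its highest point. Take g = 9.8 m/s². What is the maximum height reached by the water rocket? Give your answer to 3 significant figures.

601 m

Phase 1 (powered ascent): v₀ = 0 m/s, a = 26.5 m/s².
v = v₀ + at = 0 + (26.5)(3.5) = 92.8 m/s
Δx = v₀t + ½at² = 0·3.5 + 0.5·26.5·3.5² = 162 m

Phase 2 (coasting upward): v₀ = 92.8 m/s, a = -9.8 m/s².
v = v₀ + at → t = (0 − 92.8) / -9.8 = 9.46 s
v² = v₀² + 2aΔx → Δx = (0² − 92.8²)/(2·-9.8) = 439 m
Maximum height = 162 + 439 = 601 m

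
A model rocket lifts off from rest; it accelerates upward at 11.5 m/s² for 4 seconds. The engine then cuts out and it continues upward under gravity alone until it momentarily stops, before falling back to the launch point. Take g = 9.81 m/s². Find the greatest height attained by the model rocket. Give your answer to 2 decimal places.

Phase 1 (powered ascent): v₀ = 0 m/s, a = 11.5 m/s².
v = v₀ + at = 0 + (11.5)(4) = 46.0 m/s
Δx = v₀t + ½at² = 0·4 + 0.5·11.5·4² = 92.0 m

Phase 2 (coasting upward): v₀ = 46.0 m/s, a = -9.81 m/s².
v = v₀ + at → t = (0 − 46.0) / -9.81 = 4.69 s
v² = v₀² + 2aΔx → Δx = (0² − 46.0²)/(2·-9.81) = 108 m
Maximum height = 92.0 + 108 = 200 m

199.85 m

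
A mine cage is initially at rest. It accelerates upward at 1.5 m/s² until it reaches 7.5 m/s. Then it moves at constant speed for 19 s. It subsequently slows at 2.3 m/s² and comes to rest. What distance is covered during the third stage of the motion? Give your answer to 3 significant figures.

Phase 1 (accelerating): v₀ = 0 m/s, a = 1.5 m/s².
v = v₀ + at → t = (7.5 − 0) / 1.5 = 5.00 s
v² = v₀² + 2aΔx → Δx = (7.5² − 0²)/(2·1.5) = 18.8 m

Phase 2 (constant speed): v₀ = 7.50 m/s, a = 0 m/s².
v = v₀ + at = 7.50 + (0)(19) = 7.50 m/s
Δx = v₀t + ½at² = 7.50·19 + 0.5·0·19² = 142 m

Phase 3 (decelerating): v₀ = 7.50 m/s, a = -2.3 m/s².
v = v₀ + at → t = (0 − 7.50) / -2.3 = 3.26 s
v² = v₀² + 2aΔx → Δx = (0² − 7.50²)/(2·-2.3) = 12.2 m
Distance in phase 3 = 12.2 m

12.2 m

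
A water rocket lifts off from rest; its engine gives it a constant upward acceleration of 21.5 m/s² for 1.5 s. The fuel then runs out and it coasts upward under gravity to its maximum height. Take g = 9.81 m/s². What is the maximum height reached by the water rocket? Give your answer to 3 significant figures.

Phase 1 (powered ascent): v₀ = 0 m/s, a = 21.5 m/s².
v = v₀ + at = 0 + (21.5)(1.5) = 32.2 m/s
Δx = v₀t + ½at² = 0·1.5 + 0.5·21.5·1.5² = 24.2 m

Phase 2 (coasting upward): v₀ = 32.2 m/s, a = -9.81 m/s².
v = v₀ + at → t = (0 − 32.2) / -9.81 = 3.29 s
v² = v₀² + 2aΔx → Δx = (0² − 32.2²)/(2·-9.81) = 53.0 m
Maximum height = 24.2 + 53.0 = 77.2 m

77.2 m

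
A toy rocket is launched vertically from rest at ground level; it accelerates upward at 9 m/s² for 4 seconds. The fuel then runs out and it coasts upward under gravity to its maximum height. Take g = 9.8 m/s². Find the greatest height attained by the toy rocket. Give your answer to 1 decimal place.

138.1 m

Phase 1 (powered ascent): v₀ = 0 m/s, a = 9 m/s².
v = v₀ + at = 0 + (9)(4) = 36.0 m/s
Δx = v₀t + ½at² = 0·4 + 0.5·9·4² = 72.0 m

Phase 2 (coasting upward): v₀ = 36.0 m/s, a = -9.8 m/s².
v = v₀ + at → t = (0 − 36.0) / -9.8 = 3.67 s
v² = v₀² + 2aΔx → Δx = (0² − 36.0²)/(2·-9.8) = 66.1 m
Maximum height = 72.0 + 66.1 = 138 m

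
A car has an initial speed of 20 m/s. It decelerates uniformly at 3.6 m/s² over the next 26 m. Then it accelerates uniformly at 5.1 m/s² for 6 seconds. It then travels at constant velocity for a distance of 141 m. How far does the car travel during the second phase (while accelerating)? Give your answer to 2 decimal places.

179.33 m

Phase 1 (decelerating): v₀ = 20.0 m/s, a = -3.6 m/s².
v² = v₀² + 2aΔx = 20.0² + 2·-3.6·26 = 213 → v = 14.6 m/s
t = (v − v₀)/a = (14.6 − 20.0)/-3.6 = 1.50 s

Phase 2 (accelerating): v₀ = 14.6 m/s, a = 5.1 m/s².
v = v₀ + at = 14.6 + (5.1)(6) = 45.2 m/s
Δx = v₀t + ½at² = 14.6·6 + 0.5·5.1·6² = 179 m
Distance in phase 2 = 179 m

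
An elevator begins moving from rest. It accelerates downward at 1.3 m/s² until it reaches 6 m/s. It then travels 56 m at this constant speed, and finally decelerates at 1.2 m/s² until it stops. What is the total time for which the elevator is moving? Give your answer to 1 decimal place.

18.9 s

Phase 1 (accelerating): v₀ = 0 m/s, a = 1.3 m/s².
v = v₀ + at → t = (6 − 0) / 1.3 = 4.62 s
v² = v₀² + 2aΔx → Δx = (6² − 0²)/(2·1.3) = 13.8 m

Phase 2 (constant speed): v₀ = 6.00 m/s, a = 0 m/s².
Constant speed: t = d/v = 56/6.00 = 9.33 s

Phase 3 (decelerating): v₀ = 6.00 m/s, a = -1.2 m/s².
v = v₀ + at → t = (0 − 6.00) / -1.2 = 5.00 s
v² = v₀² + 2aΔx → Δx = (0² − 6.00²)/(2·-1.2) = 15.0 m
Total time = 4.62 + 9.33 + 5.00 = 18.9 s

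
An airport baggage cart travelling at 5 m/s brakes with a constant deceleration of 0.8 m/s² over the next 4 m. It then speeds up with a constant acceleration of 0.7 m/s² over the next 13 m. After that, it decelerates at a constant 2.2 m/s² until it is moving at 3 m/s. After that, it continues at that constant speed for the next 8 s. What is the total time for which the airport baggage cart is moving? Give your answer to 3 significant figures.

Phase 1 (decelerating): v₀ = 5.00 m/s, a = -0.8 m/s².
v² = v₀² + 2aΔx = 5.00² + 2·-0.8·4 = 18.6 → v = 4.31 m/s
t = (v − v₀)/a = (4.31 − 5.00)/-0.8 = 0.859 s

Phase 2 (accelerating): v₀ = 4.31 m/s, a = 0.7 m/s².
v² = v₀² + 2aΔx = 4.31² + 2·0.7·13 = 36.8 → v = 6.07 m/s
t = (v − v₀)/a = (6.07 − 4.31)/0.7 = 2.51 s

Phase 3 (decelerating): v₀ = 6.07 m/s, a = -2.2 m/s².
v = v₀ + at → t = (3 − 6.07) / -2.2 = 1.39 s
v² = v₀² + 2aΔx → Δx = (3² − 6.07²)/(2·-2.2) = 6.32 m

Phase 4 (constant speed): v₀ = 3.00 m/s, a = 0 m/s².
v = v₀ + at = 3.00 + (0)(8) = 3.00 m/s
Δx = v₀t + ½at² = 3.00·8 + 0.5·0·8² = 24.0 m
Total time = 0.859 + 2.51 + 1.39 + 8.00 = 12.8 s

12.8 s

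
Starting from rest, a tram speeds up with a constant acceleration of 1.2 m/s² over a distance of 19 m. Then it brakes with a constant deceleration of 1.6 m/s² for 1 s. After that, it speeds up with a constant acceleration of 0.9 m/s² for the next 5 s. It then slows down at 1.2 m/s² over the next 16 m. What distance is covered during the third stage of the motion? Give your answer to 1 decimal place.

Phase 1 (accelerating): v₀ = 0 m/s, a = 1.2 m/s².
v² = v₀² + 2aΔx = 0² + 2·1.2·19 = 45.6 → v = 6.75 m/s
t = (v − v₀)/a = (6.75 − 0)/1.2 = 5.63 s

Phase 2 (decelerating): v₀ = 6.75 m/s, a = -1.6 m/s².
v = v₀ + at = 6.75 + (-1.6)(1) = 5.15 m/s
Δx = v₀t + ½at² = 6.75·1 + 0.5·-1.6·1² = 5.95 m

Phase 3 (accelerating): v₀ = 5.15 m/s, a = 0.9 m/s².
v = v₀ + at = 5.15 + (0.9)(5) = 9.65 m/s
Δx = v₀t + ½at² = 5.15·5 + 0.5·0.9·5² = 37.0 m
Distance in phase 3 = 37.0 m

37.0 m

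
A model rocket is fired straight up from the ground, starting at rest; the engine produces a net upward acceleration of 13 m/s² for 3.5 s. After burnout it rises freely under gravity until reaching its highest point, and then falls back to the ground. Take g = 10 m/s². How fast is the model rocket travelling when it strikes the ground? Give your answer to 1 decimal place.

Phase 1 (powered ascent): v₀ = 0 m/s, a = 13 m/s².
v = v₀ + at = 0 + (13)(3.5) = 45.5 m/s
Δx = v₀t + ½at² = 0·3.5 + 0.5·13·3.5² = 79.6 m

Phase 2 (coasting upward): v₀ = 45.5 m/s, a = -10 m/s².
v = v₀ + at → t = (0 − 45.5) / -10 = 4.55 s
v² = v₀² + 2aΔx → Δx = (0² − 45.5²)/(2·-10) = 104 m

Phase 3 (free fall): v₀ = 0 m/s, a = -10 m/s².
Falls 183 m from rest: t = √(2·183/10) = 6.05 s; v = g·t = 60.5 m/s.
Impact speed = 60.5 m/s

60.5 m/s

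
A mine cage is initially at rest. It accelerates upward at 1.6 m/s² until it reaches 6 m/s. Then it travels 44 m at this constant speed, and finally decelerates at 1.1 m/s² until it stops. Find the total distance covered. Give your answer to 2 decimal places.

71.61 m

Phase 1 (accelerating): v₀ = 0 m/s, a = 1.6 m/s².
v = v₀ + at → t = (6 − 0) / 1.6 = 3.75 s
v² = v₀² + 2aΔx → Δx = (6² − 0²)/(2·1.6) = 11.2 m

Phase 2 (constant speed): v₀ = 6.00 m/s, a = 0 m/s².
Constant speed: t = d/v = 44/6.00 = 7.33 s

Phase 3 (decelerating): v₀ = 6.00 m/s, a = -1.1 m/s².
v = v₀ + at → t = (0 − 6.00) / -1.1 = 5.45 s
v² = v₀² + 2aΔx → Δx = (0² − 6.00²)/(2·-1.1) = 16.4 m
Total distance = 11.2 + 44.0 + 16.4 = 71.6 m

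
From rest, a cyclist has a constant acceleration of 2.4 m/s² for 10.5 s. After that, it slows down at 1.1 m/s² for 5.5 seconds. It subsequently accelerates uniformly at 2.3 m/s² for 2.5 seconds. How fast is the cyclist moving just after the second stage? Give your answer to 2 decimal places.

19.15 m/s

Phase 1 (accelerating): v₀ = 0 m/s, a = 2.4 m/s².
v = v₀ + at = 0 + (2.4)(10.5) = 25.2 m/s
Δx = v₀t + ½at² = 0·10.5 + 0.5·2.4·10.5² = 132 m

Phase 2 (decelerating): v₀ = 25.2 m/s, a = -1.1 m/s².
v = v₀ + at = 25.2 + (-1.1)(5.5) = 19.1 m/s
Δx = v₀t + ½at² = 25.2·5.5 + 0.5·-1.1·5.5² = 122 m
Speed at end of phase 2 = 19.1 m/s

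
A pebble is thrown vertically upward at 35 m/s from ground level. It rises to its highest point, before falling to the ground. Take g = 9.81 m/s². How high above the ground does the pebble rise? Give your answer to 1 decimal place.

62.4 m

Phase 1 (rising): v₀ = 35.0 m/s, a = -9.81 m/s².
v = v₀ + at → t = (0 − 35.0) / -9.81 = 3.57 s
v² = v₀² + 2aΔx → Δx = (0² − 35.0²)/(2·-9.81) = 62.4 m
Maximum height = 62.4 m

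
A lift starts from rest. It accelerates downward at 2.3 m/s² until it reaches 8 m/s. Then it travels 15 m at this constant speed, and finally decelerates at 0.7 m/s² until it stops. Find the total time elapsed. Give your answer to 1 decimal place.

16.8 s

Phase 1 (accelerating): v₀ = 0 m/s, a = 2.3 m/s².
v = v₀ + at → t = (8 − 0) / 2.3 = 3.48 s
v² = v₀² + 2aΔx → Δx = (8² − 0²)/(2·2.3) = 13.9 m

Phase 2 (constant speed): v₀ = 8.00 m/s, a = 0 m/s².
Constant speed: t = d/v = 15/8.00 = 1.88 s

Phase 3 (decelerating): v₀ = 8.00 m/s, a = -0.7 m/s².
v = v₀ + at → t = (0 − 8.00) / -0.7 = 11.4 s
v² = v₀² + 2aΔx → Δx = (0² − 8.00²)/(2·-0.7) = 45.7 m
Total time = 3.48 + 1.88 + 11.4 = 16.8 s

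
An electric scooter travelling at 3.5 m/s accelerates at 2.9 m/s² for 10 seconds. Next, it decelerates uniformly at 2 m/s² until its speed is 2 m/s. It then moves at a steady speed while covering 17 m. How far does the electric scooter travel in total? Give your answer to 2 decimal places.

Phase 1 (accelerating): v₀ = 3.50 m/s, a = 2.9 m/s².
v = v₀ + at = 3.50 + (2.9)(10) = 32.5 m/s
Δx = v₀t + ½at² = 3.50·10 + 0.5·2.9·10² = 180 m

Phase 2 (decelerating): v₀ = 32.5 m/s, a = -2 m/s².
v = v₀ + at → t = (2 − 32.5) / -2 = 15.2 s
v² = v₀² + 2aΔx → Δx = (2² − 32.5²)/(2·-2) = 263 m

Phase 3 (constant speed): v₀ = 2.00 m/s, a = 0 m/s².
Constant speed: t = d/v = 17/2.00 = 8.50 s
Total distance = 180 + 263 + 17.0 = 460 m

460.06 m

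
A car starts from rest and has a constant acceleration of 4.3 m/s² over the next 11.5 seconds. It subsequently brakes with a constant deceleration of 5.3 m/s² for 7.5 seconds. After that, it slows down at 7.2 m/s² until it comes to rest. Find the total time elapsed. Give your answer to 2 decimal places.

20.35 s

Phase 1 (accelerating): v₀ = 0 m/s, a = 4.3 m/s².
v = v₀ + at = 0 + (4.3)(11.5) = 49.4 m/s
Δx = v₀t + ½at² = 0·11.5 + 0.5·4.3·11.5² = 284 m

Phase 2 (decelerating): v₀ = 49.4 m/s, a = -5.3 m/s².
v = v₀ + at = 49.4 + (-5.3)(7.5) = 9.70 m/s
Δx = v₀t + ½at² = 49.4·7.5 + 0.5·-5.3·7.5² = 222 m

Phase 3 (decelerating): v₀ = 9.70 m/s, a = -7.2 m/s².
v = v₀ + at → t = (0 − 9.70) / -7.2 = 1.35 s
v² = v₀² + 2aΔx → Δx = (0² − 9.70²)/(2·-7.2) = 6.53 m
Total time = 11.5 + 7.50 + 1.35 = 20.3 s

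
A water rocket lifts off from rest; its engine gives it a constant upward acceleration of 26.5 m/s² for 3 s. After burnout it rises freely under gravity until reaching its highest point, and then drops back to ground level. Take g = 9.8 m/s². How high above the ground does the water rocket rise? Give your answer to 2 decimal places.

Phase 1 (powered ascent): v₀ = 0 m/s, a = 26.5 m/s².
v = v₀ + at = 0 + (26.5)(3) = 79.5 m/s
Δx = v₀t + ½at² = 0·3 + 0.5·26.5·3² = 119 m

Phase 2 (coasting upward): v₀ = 79.5 m/s, a = -9.8 m/s².
v = v₀ + at → t = (0 − 79.5) / -9.8 = 8.11 s
v² = v₀² + 2aΔx → Δx = (0² − 79.5²)/(2·-9.8) = 322 m
Maximum height = 119 + 322 = 442 m

441.71 m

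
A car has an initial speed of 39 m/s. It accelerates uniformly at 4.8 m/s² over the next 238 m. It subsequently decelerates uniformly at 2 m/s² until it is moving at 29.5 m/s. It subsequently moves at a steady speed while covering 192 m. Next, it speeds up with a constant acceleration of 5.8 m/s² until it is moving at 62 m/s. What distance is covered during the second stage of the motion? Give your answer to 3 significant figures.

734 m

Phase 1 (accelerating): v₀ = 39.0 m/s, a = 4.8 m/s².
v² = v₀² + 2aΔx = 39.0² + 2·4.8·238 = 3810 → v = 61.7 m/s
t = (v − v₀)/a = (61.7 − 39.0)/4.8 = 4.73 s

Phase 2 (decelerating): v₀ = 61.7 m/s, a = -2 m/s².
v = v₀ + at → t = (29.5 − 61.7) / -2 = 16.1 s
v² = v₀² + 2aΔx → Δx = (29.5² − 61.7²)/(2·-2) = 734 m
Distance in phase 2 = 734 m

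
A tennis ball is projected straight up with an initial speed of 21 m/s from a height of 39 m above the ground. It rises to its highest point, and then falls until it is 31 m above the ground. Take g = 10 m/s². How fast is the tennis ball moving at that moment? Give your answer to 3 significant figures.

Phase 1 (rising): v₀ = 21.0 m/s, a = -10 m/s².
v = v₀ + at → t = (0 − 21.0) / -10 = 2.10 s
v² = v₀² + 2aΔx → Δx = (0² − 21.0²)/(2·-10) = 22.1 m

Phase 2 (falling): v₀ = 0 m/s, a = -10 m/s².
Falls 30.0 m from rest: t = √(2·30.0/10) = 2.45 s; v = g·t = 24.5 m/s.
Final speed = 24.5 m/s

24.5 m/s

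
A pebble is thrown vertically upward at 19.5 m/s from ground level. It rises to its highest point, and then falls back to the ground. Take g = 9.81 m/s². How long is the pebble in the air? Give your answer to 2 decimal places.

Phase 1 (rising): v₀ = 19.5 m/s, a = -9.81 m/s².
v = v₀ + at → t = (0 − 19.5) / -9.81 = 1.99 s
v² = v₀² + 2aΔx → Δx = (0² − 19.5²)/(2·-9.81) = 19.4 m

Phase 2 (falling): v₀ = 0 m/s, a = -9.81 m/s².
Falls 19.4 m from rest: t = √(2·19.4/9.81) = 1.99 s; v = g·t = 19.5 m/s.
Total time = 1.99 + 1.99 = 3.98 s

3.98 s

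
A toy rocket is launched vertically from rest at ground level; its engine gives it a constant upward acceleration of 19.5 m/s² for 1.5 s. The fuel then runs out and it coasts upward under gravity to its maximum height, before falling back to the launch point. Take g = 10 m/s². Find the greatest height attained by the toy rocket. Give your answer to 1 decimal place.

Phase 1 (powered ascent): v₀ = 0 m/s, a = 19.5 m/s².
v = v₀ + at = 0 + (19.5)(1.5) = 29.2 m/s
Δx = v₀t + ½at² = 0·1.5 + 0.5·19.5·1.5² = 21.9 m

Phase 2 (coasting upward): v₀ = 29.2 m/s, a = -10 m/s².
v = v₀ + at → t = (0 − 29.2) / -10 = 2.92 s
v² = v₀² + 2aΔx → Δx = (0² − 29.2²)/(2·-10) = 42.8 m
Maximum height = 21.9 + 42.8 = 64.7 m

64.7 m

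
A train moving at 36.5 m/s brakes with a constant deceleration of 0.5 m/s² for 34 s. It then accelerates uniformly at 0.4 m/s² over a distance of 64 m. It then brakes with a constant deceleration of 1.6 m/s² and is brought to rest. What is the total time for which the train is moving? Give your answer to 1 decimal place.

50.2 s

Phase 1 (decelerating): v₀ = 36.5 m/s, a = -0.5 m/s².
v = v₀ + at = 36.5 + (-0.5)(34) = 19.5 m/s
Δx = v₀t + ½at² = 36.5·34 + 0.5·-0.5·34² = 952 m

Phase 2 (accelerating): v₀ = 19.5 m/s, a = 0.4 m/s².
v² = v₀² + 2aΔx = 19.5² + 2·0.4·64 = 431 → v = 20.8 m/s
t = (v − v₀)/a = (20.8 − 19.5)/0.4 = 3.18 s

Phase 3 (decelerating): v₀ = 20.8 m/s, a = -1.6 m/s².
v = v₀ + at → t = (0 − 20.8) / -1.6 = 13.0 s
v² = v₀² + 2aΔx → Δx = (0² − 20.8²)/(2·-1.6) = 135 m
Total time = 34.0 + 3.18 + 13.0 = 50.2 s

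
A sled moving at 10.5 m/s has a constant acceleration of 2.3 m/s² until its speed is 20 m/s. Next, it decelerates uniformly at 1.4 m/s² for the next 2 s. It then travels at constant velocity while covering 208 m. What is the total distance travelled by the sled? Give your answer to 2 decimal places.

308.19 m

Phase 1 (accelerating): v₀ = 10.5 m/s, a = 2.3 m/s².
v = v₀ + at → t = (20 − 10.5) / 2.3 = 4.13 s
v² = v₀² + 2aΔx → Δx = (20² − 10.5²)/(2·2.3) = 63.0 m

Phase 2 (decelerating): v₀ = 20.0 m/s, a = -1.4 m/s².
v = v₀ + at = 20.0 + (-1.4)(2) = 17.2 m/s
Δx = v₀t + ½at² = 20.0·2 + 0.5·-1.4·2² = 37.2 m

Phase 3 (constant speed): v₀ = 17.2 m/s, a = 0 m/s².
Constant speed: t = d/v = 208/17.2 = 12.1 s
Total distance = 63.0 + 37.2 + 208 = 308 m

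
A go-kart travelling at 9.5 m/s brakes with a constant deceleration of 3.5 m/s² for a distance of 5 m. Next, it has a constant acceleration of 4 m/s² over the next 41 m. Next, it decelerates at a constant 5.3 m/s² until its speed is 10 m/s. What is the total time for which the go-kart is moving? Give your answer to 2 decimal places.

Phase 1 (decelerating): v₀ = 9.50 m/s, a = -3.5 m/s².
v² = v₀² + 2aΔx = 9.50² + 2·-3.5·5 = 55.2 → v = 7.43 m/s
t = (v − v₀)/a = (7.43 − 9.50)/-3.5 = 0.591 s

Phase 2 (accelerating): v₀ = 7.43 m/s, a = 4 m/s².
v² = v₀² + 2aΔx = 7.43² + 2·4·41 = 383 → v = 19.6 m/s
t = (v − v₀)/a = (19.6 − 7.43)/4 = 3.04 s

Phase 3 (decelerating): v₀ = 19.6 m/s, a = -5.3 m/s².
v = v₀ + at → t = (10 − 19.6) / -5.3 = 1.81 s
v² = v₀² + 2aΔx → Δx = (10² − 19.6²)/(2·-5.3) = 26.7 m
Total time = 0.591 + 3.04 + 1.81 = 5.43 s

5.43 s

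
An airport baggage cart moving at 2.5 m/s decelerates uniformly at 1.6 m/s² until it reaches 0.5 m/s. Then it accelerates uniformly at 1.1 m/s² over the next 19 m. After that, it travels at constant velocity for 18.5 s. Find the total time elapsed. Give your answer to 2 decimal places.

25.19 s

Phase 1 (decelerating): v₀ = 2.50 m/s, a = -1.6 m/s².
v = v₀ + at → t = (0.5 − 2.50) / -1.6 = 1.25 s
v² = v₀² + 2aΔx → Δx = (0.5² − 2.50²)/(2·-1.6) = 1.88 m

Phase 2 (accelerating): v₀ = 0.500 m/s, a = 1.1 m/s².
v² = v₀² + 2aΔx = 0.500² + 2·1.1·19 = 42.1 → v = 6.48 m/s
t = (v − v₀)/a = (6.48 − 0.500)/1.1 = 5.44 s

Phase 3 (constant speed): v₀ = 6.48 m/s, a = 0 m/s².
v = v₀ + at = 6.48 + (0)(18.5) = 6.48 m/s
Δx = v₀t + ½at² = 6.48·18.5 + 0.5·0·18.5² = 120 m
Total time = 1.25 + 5.44 + 18.5 = 25.2 s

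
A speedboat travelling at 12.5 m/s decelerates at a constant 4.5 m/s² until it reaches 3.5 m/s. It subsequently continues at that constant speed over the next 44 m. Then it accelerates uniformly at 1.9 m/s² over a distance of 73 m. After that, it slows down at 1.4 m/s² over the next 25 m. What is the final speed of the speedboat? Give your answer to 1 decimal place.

Phase 1 (decelerating): v₀ = 12.5 m/s, a = -4.5 m/s².
v = v₀ + at → t = (3.5 − 12.5) / -4.5 = 2.00 s
v² = v₀² + 2aΔx → Δx = (3.5² − 12.5²)/(2·-4.5) = 16.0 m

Phase 2 (constant speed): v₀ = 3.50 m/s, a = 0 m/s².
Constant speed: t = d/v = 44/3.50 = 12.6 s

Phase 3 (accelerating): v₀ = 3.50 m/s, a = 1.9 m/s².
v² = v₀² + 2aΔx = 3.50² + 2·1.9·73 = 290 → v = 17.0 m/s
t = (v − v₀)/a = (17.0 − 3.50)/1.9 = 7.12 s

Phase 4 (decelerating): v₀ = 17.0 m/s, a = -1.4 m/s².
v² = v₀² + 2aΔx = 17.0² + 2·-1.4·25 = 220 → v = 14.8 m/s
t = (v − v₀)/a = (14.8 − 17.0)/-1.4 = 1.57 s
Final speed = 14.8 m/s

14.8 m/s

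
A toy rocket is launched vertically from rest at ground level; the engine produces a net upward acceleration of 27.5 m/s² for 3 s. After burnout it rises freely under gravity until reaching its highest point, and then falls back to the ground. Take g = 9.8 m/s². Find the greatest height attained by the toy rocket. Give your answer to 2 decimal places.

471.01 m

Phase 1 (powered ascent): v₀ = 0 m/s, a = 27.5 m/s².
v = v₀ + at = 0 + (27.5)(3) = 82.5 m/s
Δx = v₀t + ½at² = 0·3 + 0.5·27.5·3² = 124 m

Phase 2 (coasting upward): v₀ = 82.5 m/s, a = -9.8 m/s².
v = v₀ + at → t = (0 − 82.5) / -9.8 = 8.42 s
v² = v₀² + 2aΔx → Δx = (0² − 82.5²)/(2·-9.8) = 347 m
Maximum height = 124 + 347 = 471 m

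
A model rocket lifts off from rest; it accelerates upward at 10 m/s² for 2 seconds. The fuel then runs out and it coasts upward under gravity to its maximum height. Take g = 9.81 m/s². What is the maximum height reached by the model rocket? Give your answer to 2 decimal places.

40.39 m

Phase 1 (powered ascent): v₀ = 0 m/s, a = 10 m/s².
v = v₀ + at = 0 + (10)(2) = 20.0 m/s
Δx = v₀t + ½at² = 0·2 + 0.5·10·2² = 20.0 m

Phase 2 (coasting upward): v₀ = 20.0 m/s, a = -9.81 m/s².
v = v₀ + at → t = (0 − 20.0) / -9.81 = 2.04 s
v² = v₀² + 2aΔx → Δx = (0² − 20.0²)/(2·-9.81) = 20.4 m
Maximum height = 20.0 + 20.4 = 40.4 m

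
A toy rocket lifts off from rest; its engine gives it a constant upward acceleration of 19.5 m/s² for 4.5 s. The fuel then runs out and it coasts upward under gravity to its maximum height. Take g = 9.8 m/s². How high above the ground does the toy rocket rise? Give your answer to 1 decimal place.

Phase 1 (powered ascent): v₀ = 0 m/s, a = 19.5 m/s².
v = v₀ + at = 0 + (19.5)(4.5) = 87.8 m/s
Δx = v₀t + ½at² = 0·4.5 + 0.5·19.5·4.5² = 197 m

Phase 2 (coasting upward): v₀ = 87.8 m/s, a = -9.8 m/s².
v = v₀ + at → t = (0 − 87.8) / -9.8 = 8.95 s
v² = v₀² + 2aΔx → Δx = (0² − 87.8²)/(2·-9.8) = 393 m
Maximum height = 197 + 393 = 590 m

590.3 m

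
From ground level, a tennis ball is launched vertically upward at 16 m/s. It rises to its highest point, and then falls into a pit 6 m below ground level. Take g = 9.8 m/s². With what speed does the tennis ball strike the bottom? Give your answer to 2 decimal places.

Phase 1 (rising): v₀ = 16.0 m/s, a = -9.8 m/s².
v = v₀ + at → t = (0 − 16.0) / -9.8 = 1.63 s
v² = v₀² + 2aΔx → Δx = (0² − 16.0²)/(2·-9.8) = 13.1 m

Phase 2 (falling): v₀ = 0 m/s, a = -9.8 m/s².
Falls 19.1 m from rest: t = √(2·19.1/9.8) = 1.97 s; v = g·t = 19.3 m/s.
Final speed = 19.3 m/s

19.33 m/s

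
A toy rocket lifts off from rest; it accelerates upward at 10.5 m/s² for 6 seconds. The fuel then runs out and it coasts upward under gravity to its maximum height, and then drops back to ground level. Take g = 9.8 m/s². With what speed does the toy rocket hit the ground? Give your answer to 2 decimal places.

Phase 1 (powered ascent): v₀ = 0 m/s, a = 10.5 m/s².
v = v₀ + at = 0 + (10.5)(6) = 63.0 m/s
Δx = v₀t + ½at² = 0·6 + 0.5·10.5·6² = 189 m

Phase 2 (coasting upward): v₀ = 63.0 m/s, a = -9.8 m/s².
v = v₀ + at → t = (0 − 63.0) / -9.8 = 6.43 s
v² = v₀² + 2aΔx → Δx = (0² − 63.0²)/(2·-9.8) = 202 m

Phase 3 (free fall): v₀ = 0 m/s, a = -9.8 m/s².
Falls 392 m from rest: t = √(2·392/9.8) = 8.94 s; v = g·t = 87.6 m/s.
Impact speed = 87.6 m/s

87.60 m/s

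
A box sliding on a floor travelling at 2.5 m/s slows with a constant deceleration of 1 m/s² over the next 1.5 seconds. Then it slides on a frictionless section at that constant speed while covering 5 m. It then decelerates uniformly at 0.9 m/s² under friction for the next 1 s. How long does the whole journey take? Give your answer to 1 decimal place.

Phase 1 (decelerating): v₀ = 2.50 m/s, a = -1 m/s².
v = v₀ + at = 2.50 + (-1)(1.5) = 1.00 m/s
Δx = v₀t + ½at² = 2.50·1.5 + 0.5·-1·1.5² = 2.62 m

Phase 2 (constant speed): v₀ = 1.00 m/s, a = 0 m/s².
Constant speed: t = d/v = 5/1.00 = 5.00 s

Phase 3 (decelerating): v₀ = 1.00 m/s, a = -0.9 m/s².
v = v₀ + at = 1.00 + (-0.9)(1) = 0.100 m/s
Δx = v₀t + ½at² = 1.00·1 + 0.5·-0.9·1² = 0.550 m
Total time = 1.50 + 5.00 + 1.00 = 7.50 s

7.5 s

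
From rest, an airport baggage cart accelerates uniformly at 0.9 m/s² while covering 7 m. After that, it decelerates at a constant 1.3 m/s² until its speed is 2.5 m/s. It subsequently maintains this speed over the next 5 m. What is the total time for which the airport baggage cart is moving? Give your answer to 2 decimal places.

6.75 s

Phase 1 (accelerating): v₀ = 0 m/s, a = 0.9 m/s².
v² = v₀² + 2aΔx = 0² + 2·0.9·7 = 12.6 → v = 3.55 m/s
t = (v − v₀)/a = (3.55 − 0)/0.9 = 3.94 s

Phase 2 (decelerating): v₀ = 3.55 m/s, a = -1.3 m/s².
v = v₀ + at → t = (2.5 − 3.55) / -1.3 = 0.807 s
v² = v₀² + 2aΔx → Δx = (2.5² − 3.55²)/(2·-1.3) = 2.44 m

Phase 3 (constant speed): v₀ = 2.50 m/s, a = 0 m/s².
Constant speed: t = d/v = 5/2.50 = 2.00 s
Total time = 3.94 + 0.807 + 2.00 = 6.75 s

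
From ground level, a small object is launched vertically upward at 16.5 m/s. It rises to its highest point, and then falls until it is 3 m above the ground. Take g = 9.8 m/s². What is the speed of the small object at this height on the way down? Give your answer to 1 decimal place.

14.6 m/s

Phase 1 (rising): v₀ = 16.5 m/s, a = -9.8 m/s².
v = v₀ + at → t = (0 − 16.5) / -9.8 = 1.68 s
v² = v₀² + 2aΔx → Δx = (0² − 16.5²)/(2·-9.8) = 13.9 m

Phase 2 (falling): v₀ = 0 m/s, a = -9.8 m/s².
Falls 10.9 m from rest: t = √(2·10.9/9.8) = 1.49 s; v = g·t = 14.6 m/s.
Final speed = 14.6 m/s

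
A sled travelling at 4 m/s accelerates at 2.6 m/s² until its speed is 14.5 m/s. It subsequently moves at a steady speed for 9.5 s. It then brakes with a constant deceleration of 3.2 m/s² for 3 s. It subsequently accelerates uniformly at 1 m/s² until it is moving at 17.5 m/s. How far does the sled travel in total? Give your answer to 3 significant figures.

345 m

Phase 1 (accelerating): v₀ = 4.00 m/s, a = 2.6 m/s².
v = v₀ + at → t = (14.5 − 4.00) / 2.6 = 4.04 s
v² = v₀² + 2aΔx → Δx = (14.5² − 4.00²)/(2·2.6) = 37.4 m

Phase 2 (constant speed): v₀ = 14.5 m/s, a = 0 m/s².
v = v₀ + at = 14.5 + (0)(9.5) = 14.5 m/s
Δx = v₀t + ½at² = 14.5·9.5 + 0.5·0·9.5² = 138 m

Phase 3 (decelerating): v₀ = 14.5 m/s, a = -3.2 m/s².
v = v₀ + at = 14.5 + (-3.2)(3) = 4.90 m/s
Δx = v₀t + ½at² = 14.5·3 + 0.5·-3.2·3² = 29.1 m

Phase 4 (accelerating): v₀ = 4.90 m/s, a = 1 m/s².
v = v₀ + at → t = (17.5 − 4.90) / 1 = 12.6 s
v² = v₀² + 2aΔx → Δx = (17.5² − 4.90²)/(2·1) = 141 m
Total distance = 37.4 + 138 + 29.1 + 141 = 345 m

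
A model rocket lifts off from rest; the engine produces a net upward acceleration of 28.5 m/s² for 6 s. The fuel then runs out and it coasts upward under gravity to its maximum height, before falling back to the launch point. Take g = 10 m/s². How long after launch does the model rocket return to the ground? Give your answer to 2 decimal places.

Phase 1 (powered ascent): v₀ = 0 m/s, a = 28.5 m/s².
v = v₀ + at = 0 + (28.5)(6) = 171 m/s
Δx = v₀t + ½at² = 0·6 + 0.5·28.5·6² = 513 m

Phase 2 (coasting upward): v₀ = 171 m/s, a = -10 m/s².
v = v₀ + at → t = (0 − 171) / -10 = 17.1 s
v² = v₀² + 2aΔx → Δx = (0² − 171²)/(2·-10) = 1460 m

Phase 3 (free fall): v₀ = 0 m/s, a = -10 m/s².
Falls 1980 m from rest: t = √(2·1980/10) = 19.9 s; v = g·t = 199 m/s.
Total time = 6.00 + 17.1 + 19.9 = 43.0 s

42.97 s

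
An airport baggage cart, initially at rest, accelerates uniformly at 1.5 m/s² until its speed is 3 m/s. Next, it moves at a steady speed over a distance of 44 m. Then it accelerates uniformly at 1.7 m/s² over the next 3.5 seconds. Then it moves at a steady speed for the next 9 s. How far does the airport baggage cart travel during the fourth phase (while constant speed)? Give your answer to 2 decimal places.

Phase 1 (accelerating): v₀ = 0 m/s, a = 1.5 m/s².
v = v₀ + at → t = (3 − 0) / 1.5 = 2.00 s
v² = v₀² + 2aΔx → Δx = (3² − 0²)/(2·1.5) = 3.00 m

Phase 2 (constant speed): v₀ = 3.00 m/s, a = 0 m/s².
Constant speed: t = d/v = 44/3.00 = 14.7 s

Phase 3 (accelerating): v₀ = 3.00 m/s, a = 1.7 m/s².
v = v₀ + at = 3.00 + (1.7)(3.5) = 8.95 m/s
Δx = v₀t + ½at² = 3.00·3.5 + 0.5·1.7·3.5² = 20.9 m

Phase 4 (constant speed): v₀ = 8.95 m/s, a = 0 m/s².
v = v₀ + at = 8.95 + (0)(9) = 8.95 m/s
Δx = v₀t + ½at² = 8.95·9 + 0.5·0·9² = 80.5 m
Distance in phase 4 = 80.5 m

80.55 m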